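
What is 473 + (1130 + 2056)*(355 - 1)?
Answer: 1128317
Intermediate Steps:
473 + (1130 + 2056)*(355 - 1) = 473 + 3186*354 = 473 + 1127844 = 1128317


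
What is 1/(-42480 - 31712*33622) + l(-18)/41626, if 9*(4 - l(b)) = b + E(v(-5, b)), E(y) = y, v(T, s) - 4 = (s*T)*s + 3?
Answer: 2079151746587/467259151533408 ≈ 0.0044497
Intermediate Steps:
v(T, s) = 7 + T*s² (v(T, s) = 4 + ((s*T)*s + 3) = 4 + ((T*s)*s + 3) = 4 + (T*s² + 3) = 4 + (3 + T*s²) = 7 + T*s²)
l(b) = 29/9 - b/9 + 5*b²/9 (l(b) = 4 - (b + (7 - 5*b²))/9 = 4 - (7 + b - 5*b²)/9 = 4 + (-7/9 - b/9 + 5*b²/9) = 29/9 - b/9 + 5*b²/9)
1/(-42480 - 31712*33622) + l(-18)/41626 = 1/(-42480 - 31712*33622) + (29/9 - ⅑*(-18) + (5/9)*(-18)²)/41626 = (1/33622)/(-74192) + (29/9 + 2 + (5/9)*324)*(1/41626) = -1/74192*1/33622 + (29/9 + 2 + 180)*(1/41626) = -1/2494483424 + (1667/9)*(1/41626) = -1/2494483424 + 1667/374634 = 2079151746587/467259151533408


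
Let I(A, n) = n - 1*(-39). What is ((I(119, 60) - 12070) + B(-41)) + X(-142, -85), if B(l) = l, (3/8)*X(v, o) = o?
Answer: -36716/3 ≈ -12239.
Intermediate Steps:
I(A, n) = 39 + n (I(A, n) = n + 39 = 39 + n)
X(v, o) = 8*o/3
((I(119, 60) - 12070) + B(-41)) + X(-142, -85) = (((39 + 60) - 12070) - 41) + (8/3)*(-85) = ((99 - 12070) - 41) - 680/3 = (-11971 - 41) - 680/3 = -12012 - 680/3 = -36716/3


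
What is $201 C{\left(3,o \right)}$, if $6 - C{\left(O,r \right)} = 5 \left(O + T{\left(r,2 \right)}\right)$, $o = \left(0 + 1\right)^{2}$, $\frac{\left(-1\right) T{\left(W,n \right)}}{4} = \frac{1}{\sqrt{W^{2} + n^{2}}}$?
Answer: $-1809 + 804 \sqrt{5} \approx -11.201$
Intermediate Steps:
$T{\left(W,n \right)} = - \frac{4}{\sqrt{W^{2} + n^{2}}}$
$o = 1$ ($o = 1^{2} = 1$)
$C{\left(O,r \right)} = 6 - 5 O + \frac{20}{\sqrt{4 + r^{2}}}$ ($C{\left(O,r \right)} = 6 - 5 \left(O - \frac{4}{\sqrt{r^{2} + 2^{2}}}\right) = 6 - 5 \left(O - \frac{4}{\sqrt{r^{2} + 4}}\right) = 6 - 5 \left(O - \frac{4}{\sqrt{4 + r^{2}}}\right) = 6 - \left(- \frac{20}{\sqrt{4 + r^{2}}} + 5 O\right) = 6 - 5 O + \frac{20}{\sqrt{4 + r^{2}}}$)
$201 C{\left(3,o \right)} = 201 \left(6 - 15 + \frac{20}{\sqrt{4 + 1^{2}}}\right) = 201 \left(6 - 15 + \frac{20}{\sqrt{4 + 1}}\right) = 201 \left(6 - 15 + \frac{20}{\sqrt{5}}\right) = 201 \left(6 - 15 + 20 \frac{\sqrt{5}}{5}\right) = 201 \left(6 - 15 + 4 \sqrt{5}\right) = 201 \left(-9 + 4 \sqrt{5}\right) = -1809 + 804 \sqrt{5}$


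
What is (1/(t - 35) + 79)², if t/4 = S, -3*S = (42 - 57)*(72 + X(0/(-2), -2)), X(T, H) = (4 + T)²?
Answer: 18571148176/2975625 ≈ 6241.1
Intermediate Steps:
S = 440 (S = -(42 - 57)*(72 + (4 + 0/(-2))²)/3 = -(-5)*(72 + (4 + 0*(-½))²) = -(-5)*(72 + (4 + 0)²) = -(-5)*(72 + 4²) = -(-5)*(72 + 16) = -(-5)*88 = -⅓*(-1320) = 440)
t = 1760 (t = 4*440 = 1760)
(1/(t - 35) + 79)² = (1/(1760 - 35) + 79)² = (1/1725 + 79)² = (136276/1725)² = 18571148176/2975625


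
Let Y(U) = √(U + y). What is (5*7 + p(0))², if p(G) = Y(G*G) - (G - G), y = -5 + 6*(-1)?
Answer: (35 + I*√11)² ≈ 1214.0 + 232.16*I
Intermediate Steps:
y = -11 (y = -5 - 6 = -11)
Y(U) = √(-11 + U) (Y(U) = √(U - 11) = √(-11 + U))
p(G) = √(-11 + G²) (p(G) = √(-11 + G*G) - (G - G) = √(-11 + G²) - 1*0 = √(-11 + G²) + 0 = √(-11 + G²))
(5*7 + p(0))² = (5*7 + √(-11 + 0²))² = (35 + √(-11 + 0))² = (35 + √(-11))² = (35 + I*√11)²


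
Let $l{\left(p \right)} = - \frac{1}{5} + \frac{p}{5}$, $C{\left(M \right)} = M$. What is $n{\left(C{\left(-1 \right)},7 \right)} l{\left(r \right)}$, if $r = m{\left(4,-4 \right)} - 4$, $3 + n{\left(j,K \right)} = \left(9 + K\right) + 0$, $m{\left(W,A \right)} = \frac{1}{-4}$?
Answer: $- \frac{273}{20} \approx -13.65$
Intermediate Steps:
$m{\left(W,A \right)} = - \frac{1}{4}$
$n{\left(j,K \right)} = 6 + K$ ($n{\left(j,K \right)} = -3 + \left(\left(9 + K\right) + 0\right) = -3 + \left(9 + K\right) = 6 + K$)
$r = - \frac{17}{4}$ ($r = - \frac{1}{4} - 4 = - \frac{17}{4} \approx -4.25$)
$l{\left(p \right)} = - \frac{1}{5} + \frac{p}{5}$ ($l{\left(p \right)} = \left(-1\right) \frac{1}{5} + p \frac{1}{5} = - \frac{1}{5} + \frac{p}{5}$)
$n{\left(C{\left(-1 \right)},7 \right)} l{\left(r \right)} = \left(6 + 7\right) \left(- \frac{1}{5} + \frac{1}{5} \left(- \frac{17}{4}\right)\right) = 13 \left(- \frac{1}{5} - \frac{17}{20}\right) = 13 \left(- \frac{21}{20}\right) = - \frac{273}{20}$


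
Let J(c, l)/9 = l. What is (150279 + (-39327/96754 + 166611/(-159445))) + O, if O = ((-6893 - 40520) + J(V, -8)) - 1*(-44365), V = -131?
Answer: 2270190897839061/15426941530 ≈ 1.4716e+5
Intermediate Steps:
J(c, l) = 9*l
O = -3120 (O = ((-6893 - 40520) + 9*(-8)) - 1*(-44365) = (-47413 - 72) + 44365 = -47485 + 44365 = -3120)
(150279 + (-39327/96754 + 166611/(-159445))) + O = (150279 + (-39327/96754 + 166611/(-159445))) - 3120 = (150279 + (-39327*1/96754 + 166611*(-1/159445))) - 3120 = (150279 + (-39327/96754 - 166611/159445)) - 3120 = (150279 - 22390774209/15426941530) - 3120 = 2318322955412661/15426941530 - 3120 = 2270190897839061/15426941530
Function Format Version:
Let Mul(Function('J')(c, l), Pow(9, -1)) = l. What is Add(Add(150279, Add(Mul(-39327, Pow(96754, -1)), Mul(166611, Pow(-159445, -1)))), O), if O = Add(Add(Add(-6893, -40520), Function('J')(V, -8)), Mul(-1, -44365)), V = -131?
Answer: Rational(2270190897839061, 15426941530) ≈ 1.4716e+5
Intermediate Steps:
Function('J')(c, l) = Mul(9, l)
O = -3120 (O = Add(Add(Add(-6893, -40520), Mul(9, -8)), Mul(-1, -44365)) = Add(Add(-47413, -72), 44365) = Add(-47485, 44365) = -3120)
Add(Add(150279, Add(Mul(-39327, Pow(96754, -1)), Mul(166611, Pow(-159445, -1)))), O) = Add(Add(150279, Add(Mul(-39327, Pow(96754, -1)), Mul(166611, Pow(-159445, -1)))), -3120) = Add(Add(150279, Add(Mul(-39327, Rational(1, 96754)), Mul(166611, Rational(-1, 159445)))), -3120) = Add(Add(150279, Add(Rational(-39327, 96754), Rational(-166611, 159445))), -3120) = Add(Add(150279, Rational(-22390774209, 15426941530)), -3120) = Add(Rational(2318322955412661, 15426941530), -3120) = Rational(2270190897839061, 15426941530)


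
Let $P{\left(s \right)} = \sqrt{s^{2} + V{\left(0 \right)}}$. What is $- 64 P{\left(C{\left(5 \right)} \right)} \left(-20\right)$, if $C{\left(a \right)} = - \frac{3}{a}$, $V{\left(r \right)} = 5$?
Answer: $256 \sqrt{134} \approx 2963.4$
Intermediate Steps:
$P{\left(s \right)} = \sqrt{5 + s^{2}}$ ($P{\left(s \right)} = \sqrt{s^{2} + 5} = \sqrt{5 + s^{2}}$)
$- 64 P{\left(C{\left(5 \right)} \right)} \left(-20\right) = - 64 \sqrt{5 + \left(- \frac{3}{5}\right)^{2}} \left(-20\right) = - 64 \sqrt{5 + \frac{9}{25}} \left(-20\right) = - 64 \sqrt{\frac{134}{25}} \left(-20\right) = - 64 \frac{\sqrt{134}}{5} \left(-20\right) = - \frac{64 \sqrt{134}}{5} \left(-20\right) = 256 \sqrt{134}$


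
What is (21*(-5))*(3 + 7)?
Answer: -1050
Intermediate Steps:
(21*(-5))*(3 + 7) = -105*10 = -1050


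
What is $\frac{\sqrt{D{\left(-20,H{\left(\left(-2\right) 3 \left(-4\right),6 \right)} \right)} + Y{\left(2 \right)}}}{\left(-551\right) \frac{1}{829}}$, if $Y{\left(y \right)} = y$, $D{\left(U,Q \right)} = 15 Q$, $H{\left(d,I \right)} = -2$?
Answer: $- \frac{1658 i \sqrt{7}}{551} \approx - 7.9613 i$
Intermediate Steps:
$\frac{\sqrt{D{\left(-20,H{\left(\left(-2\right) 3 \left(-4\right),6 \right)} \right)} + Y{\left(2 \right)}}}{\left(-551\right) \frac{1}{829}} = \frac{\sqrt{15 \left(-2\right) + 2}}{\left(-551\right) \frac{1}{829}} = \frac{\sqrt{-30 + 2}}{\left(-551\right) \frac{1}{829}} = \frac{\sqrt{-28}}{- \frac{551}{829}} = 2 i \sqrt{7} \left(- \frac{829}{551}\right) = - \frac{1658 i \sqrt{7}}{551}$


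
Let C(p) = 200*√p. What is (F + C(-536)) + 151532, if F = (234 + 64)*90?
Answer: 178352 + 400*I*√134 ≈ 1.7835e+5 + 4630.3*I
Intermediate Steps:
F = 26820 (F = 298*90 = 26820)
(F + C(-536)) + 151532 = (26820 + 200*√(-536)) + 151532 = (26820 + 200*(2*I*√134)) + 151532 = (26820 + 400*I*√134) + 151532 = 178352 + 400*I*√134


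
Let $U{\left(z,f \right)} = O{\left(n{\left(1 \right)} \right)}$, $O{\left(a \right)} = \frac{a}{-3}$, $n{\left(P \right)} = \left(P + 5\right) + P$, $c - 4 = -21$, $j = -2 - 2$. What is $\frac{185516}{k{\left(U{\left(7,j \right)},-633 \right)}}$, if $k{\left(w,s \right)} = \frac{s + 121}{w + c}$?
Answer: $\frac{1344991}{192} \approx 7005.2$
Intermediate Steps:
$j = -4$
$c = -17$ ($c = 4 - 21 = -17$)
$n{\left(P \right)} = 5 + 2 P$ ($n{\left(P \right)} = \left(5 + P\right) + P = 5 + 2 P$)
$O{\left(a \right)} = - \frac{a}{3}$ ($O{\left(a \right)} = a \left(- \frac{1}{3}\right) = - \frac{a}{3}$)
$U{\left(z,f \right)} = - \frac{7}{3}$ ($U{\left(z,f \right)} = - \frac{5 + 2 \cdot 1}{3} = - \frac{5 + 2}{3} = \left(- \frac{1}{3}\right) 7 = - \frac{7}{3}$)
$k{\left(w,s \right)} = \frac{121 + s}{-17 + w}$ ($k{\left(w,s \right)} = \frac{s + 121}{w - 17} = \frac{121 + s}{-17 + w}$)
$\frac{185516}{k{\left(U{\left(7,j \right)},-633 \right)}} = \frac{185516}{\frac{1}{-17 - \frac{7}{3}} \left(121 - 633\right)} = \frac{185516}{\frac{1}{- \frac{58}{3}} \left(-512\right)} = \frac{185516}{\left(- \frac{3}{58}\right) \left(-512\right)} = \frac{185516}{\frac{768}{29}} = 185516 \cdot \frac{29}{768} = \frac{1344991}{192}$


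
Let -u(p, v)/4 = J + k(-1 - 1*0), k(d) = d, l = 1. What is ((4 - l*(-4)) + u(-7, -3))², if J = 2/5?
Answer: 2704/25 ≈ 108.16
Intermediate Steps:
J = ⅖ (J = 2*(⅕) = ⅖ ≈ 0.40000)
u(p, v) = 12/5 (u(p, v) = -4*(⅖ + (-1 - 1*0)) = -4*(⅖ + (-1 + 0)) = -4*(⅖ - 1) = -4*(-⅗) = 12/5)
((4 - l*(-4)) + u(-7, -3))² = ((4 - (-4)) + 12/5)² = ((4 - 1*(-4)) + 12/5)² = ((4 + 4) + 12/5)² = (8 + 12/5)² = (52/5)² = 2704/25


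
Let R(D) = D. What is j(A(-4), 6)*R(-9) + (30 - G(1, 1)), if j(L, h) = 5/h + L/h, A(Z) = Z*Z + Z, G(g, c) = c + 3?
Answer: 1/2 ≈ 0.50000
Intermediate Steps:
G(g, c) = 3 + c
A(Z) = Z + Z**2 (A(Z) = Z**2 + Z = Z + Z**2)
j(A(-4), 6)*R(-9) + (30 - G(1, 1)) = ((5 - 4*(1 - 4))/6)*(-9) + (30 - (3 + 1)) = ((5 - 4*(-3))/6)*(-9) + (30 - 1*4) = ((5 + 12)/6)*(-9) + (30 - 4) = ((1/6)*17)*(-9) + 26 = (17/6)*(-9) + 26 = -51/2 + 26 = 1/2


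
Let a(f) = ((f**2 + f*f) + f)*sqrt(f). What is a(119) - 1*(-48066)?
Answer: 48066 + 28441*sqrt(119) ≈ 3.5832e+5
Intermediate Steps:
a(f) = sqrt(f)*(f + 2*f**2) (a(f) = ((f**2 + f**2) + f)*sqrt(f) = (2*f**2 + f)*sqrt(f) = (f + 2*f**2)*sqrt(f) = sqrt(f)*(f + 2*f**2))
a(119) - 1*(-48066) = 119**(3/2)*(1 + 2*119) - 1*(-48066) = (119*sqrt(119))*(1 + 238) + 48066 = (119*sqrt(119))*239 + 48066 = 28441*sqrt(119) + 48066 = 48066 + 28441*sqrt(119)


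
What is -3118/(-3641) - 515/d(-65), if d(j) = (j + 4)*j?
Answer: 2097551/2887313 ≈ 0.72647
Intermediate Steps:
d(j) = j*(4 + j) (d(j) = (4 + j)*j = j*(4 + j))
-3118/(-3641) - 515/d(-65) = -3118/(-3641) - 515*(-1/(65*(4 - 65))) = -3118*(-1/3641) - 515/((-65*(-61))) = 3118/3641 - 515/3965 = 3118/3641 - 515*1/3965 = 3118/3641 - 103/793 = 2097551/2887313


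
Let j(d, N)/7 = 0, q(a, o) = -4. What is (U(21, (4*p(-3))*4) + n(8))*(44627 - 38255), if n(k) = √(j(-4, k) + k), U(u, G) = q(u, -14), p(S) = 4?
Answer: -25488 + 12744*√2 ≈ -7465.3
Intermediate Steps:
U(u, G) = -4
j(d, N) = 0 (j(d, N) = 7*0 = 0)
n(k) = √k (n(k) = √(0 + k) = √k)
(U(21, (4*p(-3))*4) + n(8))*(44627 - 38255) = (-4 + √8)*(44627 - 38255) = (-4 + 2*√2)*6372 = -25488 + 12744*√2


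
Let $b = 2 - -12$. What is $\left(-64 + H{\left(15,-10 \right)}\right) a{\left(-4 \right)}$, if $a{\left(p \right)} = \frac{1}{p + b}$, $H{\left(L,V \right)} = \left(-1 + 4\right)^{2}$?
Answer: $- \frac{11}{2} \approx -5.5$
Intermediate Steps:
$b = 14$ ($b = 2 + 12 = 14$)
$H{\left(L,V \right)} = 9$ ($H{\left(L,V \right)} = 3^{2} = 9$)
$a{\left(p \right)} = \frac{1}{14 + p}$ ($a{\left(p \right)} = \frac{1}{p + 14} = \frac{1}{14 + p}$)
$\left(-64 + H{\left(15,-10 \right)}\right) a{\left(-4 \right)} = \frac{-64 + 9}{14 - 4} = - \frac{55}{10} = \left(-55\right) \frac{1}{10} = - \frac{11}{2}$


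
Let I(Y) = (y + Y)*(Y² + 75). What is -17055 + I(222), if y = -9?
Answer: 10496412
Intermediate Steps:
I(Y) = (-9 + Y)*(75 + Y²) (I(Y) = (-9 + Y)*(Y² + 75) = (-9 + Y)*(75 + Y²))
-17055 + I(222) = -17055 + (-675 + 222³ - 9*222² + 75*222) = -17055 + (-675 + 10941048 - 9*49284 + 16650) = -17055 + (-675 + 10941048 - 443556 + 16650) = -17055 + 10513467 = 10496412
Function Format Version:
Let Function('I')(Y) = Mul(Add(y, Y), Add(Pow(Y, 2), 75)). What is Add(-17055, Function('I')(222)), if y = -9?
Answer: 10496412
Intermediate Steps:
Function('I')(Y) = Mul(Add(-9, Y), Add(75, Pow(Y, 2))) (Function('I')(Y) = Mul(Add(-9, Y), Add(Pow(Y, 2), 75)) = Mul(Add(-9, Y), Add(75, Pow(Y, 2))))
Add(-17055, Function('I')(222)) = Add(-17055, Add(-675, Pow(222, 3), Mul(-9, Pow(222, 2)), Mul(75, 222))) = Add(-17055, Add(-675, 10941048, Mul(-9, 49284), 16650)) = Add(-17055, Add(-675, 10941048, -443556, 16650)) = Add(-17055, 10513467) = 10496412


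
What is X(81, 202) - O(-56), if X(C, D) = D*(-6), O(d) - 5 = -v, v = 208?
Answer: -1009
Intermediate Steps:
O(d) = -203 (O(d) = 5 - 1*208 = 5 - 208 = -203)
X(C, D) = -6*D
X(81, 202) - O(-56) = -6*202 - 1*(-203) = -1212 + 203 = -1009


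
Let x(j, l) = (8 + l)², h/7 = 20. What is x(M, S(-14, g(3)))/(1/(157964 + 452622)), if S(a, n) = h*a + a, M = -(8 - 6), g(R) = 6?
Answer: 2360010141416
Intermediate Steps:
h = 140 (h = 7*20 = 140)
M = -2 (M = -1*2 = -2)
S(a, n) = 141*a (S(a, n) = 140*a + a = 141*a)
x(M, S(-14, g(3)))/(1/(157964 + 452622)) = (8 + 141*(-14))²/(1/(157964 + 452622)) = (8 - 1974)²/(1/610586) = (-1966)²/(1/610586) = 3865156*610586 = 2360010141416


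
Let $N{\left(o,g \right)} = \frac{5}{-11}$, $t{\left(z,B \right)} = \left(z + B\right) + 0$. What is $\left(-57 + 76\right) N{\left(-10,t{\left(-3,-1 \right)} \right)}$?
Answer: $- \frac{95}{11} \approx -8.6364$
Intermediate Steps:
$t{\left(z,B \right)} = B + z$ ($t{\left(z,B \right)} = \left(B + z\right) + 0 = B + z$)
$N{\left(o,g \right)} = - \frac{5}{11}$ ($N{\left(o,g \right)} = 5 \left(- \frac{1}{11}\right) = - \frac{5}{11}$)
$\left(-57 + 76\right) N{\left(-10,t{\left(-3,-1 \right)} \right)} = \left(-57 + 76\right) \left(- \frac{5}{11}\right) = 19 \left(- \frac{5}{11}\right) = - \frac{95}{11}$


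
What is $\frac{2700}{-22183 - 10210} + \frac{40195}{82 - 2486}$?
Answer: $- \frac{1308527435}{77872772} \approx -16.803$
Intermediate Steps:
$\frac{2700}{-22183 - 10210} + \frac{40195}{82 - 2486} = \frac{2700}{-32393} + \frac{40195}{82 - 2486} = 2700 \left(- \frac{1}{32393}\right) + \frac{40195}{-2404} = - \frac{2700}{32393} + 40195 \left(- \frac{1}{2404}\right) = - \frac{2700}{32393} - \frac{40195}{2404} = - \frac{1308527435}{77872772}$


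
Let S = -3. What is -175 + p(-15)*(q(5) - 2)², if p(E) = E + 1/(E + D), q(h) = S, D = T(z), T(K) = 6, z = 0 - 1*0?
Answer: -4975/9 ≈ -552.78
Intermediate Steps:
z = 0 (z = 0 + 0 = 0)
D = 6
q(h) = -3
p(E) = E + 1/(6 + E) (p(E) = E + 1/(E + 6) = E + 1/(6 + E))
-175 + p(-15)*(q(5) - 2)² = -175 + ((1 + (-15)² + 6*(-15))/(6 - 15))*(-3 - 2)² = -175 + ((1 + 225 - 90)/(-9))*(-5)² = -175 - ⅑*136*25 = -175 - 136/9*25 = -175 - 3400/9 = -4975/9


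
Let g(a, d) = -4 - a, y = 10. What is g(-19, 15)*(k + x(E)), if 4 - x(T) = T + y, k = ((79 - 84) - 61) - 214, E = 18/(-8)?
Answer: -17025/4 ≈ -4256.3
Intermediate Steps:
E = -9/4 (E = 18*(-⅛) = -9/4 ≈ -2.2500)
k = -280 (k = (-5 - 61) - 214 = -66 - 214 = -280)
x(T) = -6 - T (x(T) = 4 - (T + 10) = 4 - (10 + T) = 4 + (-10 - T) = -6 - T)
g(-19, 15)*(k + x(E)) = (-4 - 1*(-19))*(-280 + (-6 - 1*(-9/4))) = (-4 + 19)*(-280 + (-6 + 9/4)) = 15*(-280 - 15/4) = 15*(-1135/4) = -17025/4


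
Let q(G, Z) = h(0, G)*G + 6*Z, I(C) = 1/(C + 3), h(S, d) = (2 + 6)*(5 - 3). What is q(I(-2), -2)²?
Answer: 16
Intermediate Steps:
h(S, d) = 16 (h(S, d) = 8*2 = 16)
I(C) = 1/(3 + C)
q(G, Z) = 6*Z + 16*G (q(G, Z) = 16*G + 6*Z = 6*Z + 16*G)
q(I(-2), -2)² = (6*(-2) + 16/(3 - 2))² = (-12 + 16/1)² = (-12 + 16*1)² = (-12 + 16)² = 4² = 16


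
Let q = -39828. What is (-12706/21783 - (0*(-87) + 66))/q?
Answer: 362596/216893331 ≈ 0.0016718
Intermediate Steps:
(-12706/21783 - (0*(-87) + 66))/q = (-12706/21783 - (0*(-87) + 66))/(-39828) = (-12706*1/21783 - (0 + 66))*(-1/39828) = (-12706/21783 - 1*66)*(-1/39828) = (-12706/21783 - 66)*(-1/39828) = -1450384/21783*(-1/39828) = 362596/216893331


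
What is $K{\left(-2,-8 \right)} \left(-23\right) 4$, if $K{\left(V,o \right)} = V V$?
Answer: $-368$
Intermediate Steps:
$K{\left(V,o \right)} = V^{2}$
$K{\left(-2,-8 \right)} \left(-23\right) 4 = \left(-2\right)^{2} \left(-23\right) 4 = 4 \left(-23\right) 4 = \left(-92\right) 4 = -368$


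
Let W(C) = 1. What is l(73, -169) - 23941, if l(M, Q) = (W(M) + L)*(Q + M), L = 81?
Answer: -31813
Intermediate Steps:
l(M, Q) = 82*M + 82*Q (l(M, Q) = (1 + 81)*(Q + M) = 82*(M + Q) = 82*M + 82*Q)
l(73, -169) - 23941 = (82*73 + 82*(-169)) - 23941 = (5986 - 13858) - 23941 = -7872 - 23941 = -31813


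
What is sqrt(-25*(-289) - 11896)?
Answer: 3*I*sqrt(519) ≈ 68.345*I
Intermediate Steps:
sqrt(-25*(-289) - 11896) = sqrt(7225 - 11896) = sqrt(-4671) = 3*I*sqrt(519)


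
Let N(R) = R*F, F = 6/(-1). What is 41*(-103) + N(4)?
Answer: -4247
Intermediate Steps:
F = -6 (F = 6*(-1) = -6)
N(R) = -6*R (N(R) = R*(-6) = -6*R)
41*(-103) + N(4) = 41*(-103) - 6*4 = -4223 - 24 = -4247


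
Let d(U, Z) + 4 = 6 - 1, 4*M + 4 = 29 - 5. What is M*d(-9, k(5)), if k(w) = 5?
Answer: 5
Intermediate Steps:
M = 5 (M = -1 + (29 - 5)/4 = -1 + (1/4)*24 = -1 + 6 = 5)
d(U, Z) = 1 (d(U, Z) = -4 + (6 - 1) = -4 + 5 = 1)
M*d(-9, k(5)) = 5*1 = 5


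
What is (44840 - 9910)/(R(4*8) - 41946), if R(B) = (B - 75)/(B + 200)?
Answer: -1620752/1946303 ≈ -0.83273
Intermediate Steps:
R(B) = (-75 + B)/(200 + B)
(44840 - 9910)/(R(4*8) - 41946) = (44840 - 9910)/((-75 + 4*8)/(200 + 4*8) - 41946) = 34930/((-75 + 32)/(200 + 32) - 41946) = 34930/(-43/232 - 41946) = 34930/(-9731515/232) = 34930*(-232/9731515) = -1620752/1946303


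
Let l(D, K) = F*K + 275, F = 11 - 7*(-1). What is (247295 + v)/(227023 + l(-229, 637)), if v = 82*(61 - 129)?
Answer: 409/404 ≈ 1.0124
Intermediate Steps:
F = 18 (F = 11 + 7 = 18)
l(D, K) = 275 + 18*K (l(D, K) = 18*K + 275 = 275 + 18*K)
v = -5576 (v = 82*(-68) = -5576)
(247295 + v)/(227023 + l(-229, 637)) = (247295 - 5576)/(227023 + (275 + 18*637)) = 241719/(227023 + (275 + 11466)) = 241719/(227023 + 11741) = 241719/238764 = 241719*(1/238764) = 409/404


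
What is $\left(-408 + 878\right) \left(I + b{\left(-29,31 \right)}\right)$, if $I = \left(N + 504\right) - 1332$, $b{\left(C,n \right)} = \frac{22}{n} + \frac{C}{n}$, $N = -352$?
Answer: $- \frac{17195890}{31} \approx -5.5471 \cdot 10^{5}$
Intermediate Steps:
$I = -1180$ ($I = \left(-352 + 504\right) - 1332 = 152 - 1332 = -1180$)
$\left(-408 + 878\right) \left(I + b{\left(-29,31 \right)}\right) = \left(-408 + 878\right) \left(-1180 + \frac{22 - 29}{31}\right) = 470 \left(-1180 + \frac{1}{31} \left(-7\right)\right) = 470 \left(-1180 - \frac{7}{31}\right) = 470 \left(- \frac{36587}{31}\right) = - \frac{17195890}{31}$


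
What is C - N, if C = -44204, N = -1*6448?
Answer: -37756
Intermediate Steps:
N = -6448
C - N = -44204 - 1*(-6448) = -44204 + 6448 = -37756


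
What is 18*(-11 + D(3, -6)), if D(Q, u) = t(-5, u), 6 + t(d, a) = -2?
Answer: -342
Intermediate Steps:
t(d, a) = -8 (t(d, a) = -6 - 2 = -8)
D(Q, u) = -8
18*(-11 + D(3, -6)) = 18*(-11 - 8) = 18*(-19) = -342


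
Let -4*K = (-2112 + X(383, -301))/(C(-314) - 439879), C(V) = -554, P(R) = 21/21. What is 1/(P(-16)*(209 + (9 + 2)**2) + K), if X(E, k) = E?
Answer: 251676/83052833 ≈ 0.0030303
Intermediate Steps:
P(R) = 1 (P(R) = 21*(1/21) = 1)
K = -247/251676 (K = -(-2112 + 383)/(4*(-554 - 439879)) = -(-1729)/(4*(-440433)) = -(-1729)*(-1)/(4*440433) = -1/4*247/62919 = -247/251676 ≈ -0.00098142)
1/(P(-16)*(209 + (9 + 2)**2) + K) = 1/(1*(209 + (9 + 2)**2) - 247/251676) = 1/(1*(209 + 11**2) - 247/251676) = 1/(1*(209 + 121) - 247/251676) = 1/(1*330 - 247/251676) = 1/(330 - 247/251676) = 1/(83052833/251676) = 251676/83052833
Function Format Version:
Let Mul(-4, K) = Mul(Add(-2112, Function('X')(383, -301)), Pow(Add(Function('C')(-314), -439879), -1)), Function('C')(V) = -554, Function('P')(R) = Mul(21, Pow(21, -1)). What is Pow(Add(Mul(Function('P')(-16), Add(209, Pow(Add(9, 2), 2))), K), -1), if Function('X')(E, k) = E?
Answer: Rational(251676, 83052833) ≈ 0.0030303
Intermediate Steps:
Function('P')(R) = 1 (Function('P')(R) = Mul(21, Rational(1, 21)) = 1)
K = Rational(-247, 251676) (K = Mul(Rational(-1, 4), Mul(Add(-2112, 383), Pow(Add(-554, -439879), -1))) = Mul(Rational(-1, 4), Mul(-1729, Pow(-440433, -1))) = Mul(Rational(-1, 4), Mul(-1729, Rational(-1, 440433))) = Mul(Rational(-1, 4), Rational(247, 62919)) = Rational(-247, 251676) ≈ -0.00098142)
Pow(Add(Mul(Function('P')(-16), Add(209, Pow(Add(9, 2), 2))), K), -1) = Pow(Add(Mul(1, Add(209, Pow(Add(9, 2), 2))), Rational(-247, 251676)), -1) = Pow(Add(Mul(1, Add(209, Pow(11, 2))), Rational(-247, 251676)), -1) = Pow(Add(Mul(1, Add(209, 121)), Rational(-247, 251676)), -1) = Pow(Add(Mul(1, 330), Rational(-247, 251676)), -1) = Pow(Add(330, Rational(-247, 251676)), -1) = Pow(Rational(83052833, 251676), -1) = Rational(251676, 83052833)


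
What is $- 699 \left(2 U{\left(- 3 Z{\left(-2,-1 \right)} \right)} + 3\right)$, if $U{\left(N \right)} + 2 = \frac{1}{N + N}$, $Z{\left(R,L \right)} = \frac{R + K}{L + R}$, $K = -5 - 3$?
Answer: $\frac{7689}{10} \approx 768.9$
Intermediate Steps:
$K = -8$
$Z{\left(R,L \right)} = \frac{-8 + R}{L + R}$ ($Z{\left(R,L \right)} = \frac{R - 8}{L + R} = \frac{-8 + R}{L + R}$)
$U{\left(N \right)} = -2 + \frac{1}{2 N}$ ($U{\left(N \right)} = -2 + \frac{1}{N + N} = -2 + \frac{1}{2 N}$)
$- 699 \left(2 U{\left(- 3 Z{\left(-2,-1 \right)} \right)} + 3\right) = - 699 \left(2 \left(-2 + \frac{1}{2 \left(- 3 \frac{-8 - 2}{-1 - 2}\right)}\right) + 3\right) = - 699 \left(2 \left(-2 + \frac{1}{2 \left(- 3 \frac{1}{-3} \left(-10\right)\right)}\right) + 3\right) = - 699 \left(2 \left(-2 + \frac{1}{2 \left(- 3 \left(\left(- \frac{1}{3}\right) \left(-10\right)\right)\right)}\right) + 3\right) = - 699 \left(2 \left(-2 + \frac{1}{2 \left(\left(-3\right) \frac{10}{3}\right)}\right) + 3\right) = - 699 \left(2 \left(-2 + \frac{1}{2 \left(-10\right)}\right) + 3\right) = - 699 \left(2 \left(-2 + \frac{1}{2} \left(- \frac{1}{10}\right)\right) + 3\right) = - 699 \left(2 \left(-2 - \frac{1}{20}\right) + 3\right) = - 699 \left(2 \left(- \frac{41}{20}\right) + 3\right) = - 699 \left(- \frac{41}{10} + 3\right) = \left(-699\right) \left(- \frac{11}{10}\right) = \frac{7689}{10}$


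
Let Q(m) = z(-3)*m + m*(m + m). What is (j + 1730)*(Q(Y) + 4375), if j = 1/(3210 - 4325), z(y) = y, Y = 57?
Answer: 20643612198/1115 ≈ 1.8514e+7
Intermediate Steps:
j = -1/1115 (j = 1/(-1115) = -1/1115 ≈ -0.00089686)
Q(m) = -3*m + 2*m² (Q(m) = -3*m + m*(m + m) = -3*m + m*(2*m) = -3*m + 2*m²)
(j + 1730)*(Q(Y) + 4375) = (-1/1115 + 1730)*(57*(-3 + 2*57) + 4375) = 1928949*(57*(-3 + 114) + 4375)/1115 = 1928949*(57*111 + 4375)/1115 = 1928949*(6327 + 4375)/1115 = (1928949/1115)*10702 = 20643612198/1115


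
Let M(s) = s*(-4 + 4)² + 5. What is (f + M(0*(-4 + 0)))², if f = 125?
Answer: 16900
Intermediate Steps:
M(s) = 5 (M(s) = s*0² + 5 = s*0 + 5 = 0 + 5 = 5)
(f + M(0*(-4 + 0)))² = (125 + 5)² = 130² = 16900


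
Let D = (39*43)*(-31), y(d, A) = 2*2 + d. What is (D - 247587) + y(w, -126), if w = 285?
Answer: -299285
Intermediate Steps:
y(d, A) = 4 + d
D = -51987 (D = 1677*(-31) = -51987)
(D - 247587) + y(w, -126) = (-51987 - 247587) + (4 + 285) = -299574 + 289 = -299285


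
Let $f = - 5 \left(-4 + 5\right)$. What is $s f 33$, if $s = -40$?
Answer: $6600$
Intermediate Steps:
$f = -5$ ($f = \left(-5\right) 1 = -5$)
$s f 33 = \left(-40\right) \left(-5\right) 33 = 200 \cdot 33 = 6600$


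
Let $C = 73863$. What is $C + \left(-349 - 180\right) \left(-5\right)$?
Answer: $76508$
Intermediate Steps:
$C + \left(-349 - 180\right) \left(-5\right) = 73863 + \left(-349 - 180\right) \left(-5\right) = 73863 - -2645 = 73863 + 2645 = 76508$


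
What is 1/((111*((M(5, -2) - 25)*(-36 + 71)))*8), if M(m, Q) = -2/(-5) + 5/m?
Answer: -1/733488 ≈ -1.3633e-6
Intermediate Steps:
M(m, Q) = ⅖ + 5/m (M(m, Q) = -2*(-⅕) + 5/m = ⅖ + 5/m)
1/((111*((M(5, -2) - 25)*(-36 + 71)))*8) = 1/((111*(((⅖ + 5/5) - 25)*(-36 + 71)))*8) = 1/((111*(((⅖ + 5*(⅕)) - 25)*35))*8) = 1/((111*(((⅖ + 1) - 25)*35))*8) = 1/((111*((7/5 - 25)*35))*8) = 1/((111*(-118/5*35))*8) = 1/((111*(-826))*8) = 1/(-91686*8) = 1/(-733488) = -1/733488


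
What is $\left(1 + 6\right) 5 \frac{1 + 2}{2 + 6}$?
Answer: $\frac{105}{8} \approx 13.125$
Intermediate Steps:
$\left(1 + 6\right) 5 \frac{1 + 2}{2 + 6} = 7 \cdot 5 \cdot \frac{3}{8} = 35 \cdot 3 \cdot \frac{1}{8} = 35 \cdot \frac{3}{8} = \frac{105}{8}$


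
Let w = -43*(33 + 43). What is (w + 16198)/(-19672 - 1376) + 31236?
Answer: 109573733/3508 ≈ 31235.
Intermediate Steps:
w = -3268 (w = -43*76 = -3268)
(w + 16198)/(-19672 - 1376) + 31236 = (-3268 + 16198)/(-19672 - 1376) + 31236 = 12930/(-21048) + 31236 = 12930*(-1/21048) + 31236 = -2155/3508 + 31236 = 109573733/3508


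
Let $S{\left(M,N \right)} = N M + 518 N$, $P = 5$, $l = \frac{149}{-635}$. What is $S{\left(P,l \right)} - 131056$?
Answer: $- \frac{83298487}{635} \approx -1.3118 \cdot 10^{5}$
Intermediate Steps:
$l = - \frac{149}{635}$ ($l = 149 \left(- \frac{1}{635}\right) = - \frac{149}{635} \approx -0.23465$)
$S{\left(M,N \right)} = 518 N + M N$ ($S{\left(M,N \right)} = M N + 518 N = 518 N + M N$)
$S{\left(P,l \right)} - 131056 = - \frac{149 \left(518 + 5\right)}{635} - 131056 = \left(- \frac{149}{635}\right) 523 - 131056 = - \frac{77927}{635} - 131056 = - \frac{83298487}{635}$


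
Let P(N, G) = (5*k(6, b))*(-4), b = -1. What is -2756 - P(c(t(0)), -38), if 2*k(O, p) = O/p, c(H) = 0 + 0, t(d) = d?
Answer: -2816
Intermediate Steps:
c(H) = 0
k(O, p) = O/(2*p) (k(O, p) = (O/p)/2 = O/(2*p))
P(N, G) = 60 (P(N, G) = (5*((½)*6/(-1)))*(-4) = (5*((½)*6*(-1)))*(-4) = (5*(-3))*(-4) = -15*(-4) = 60)
-2756 - P(c(t(0)), -38) = -2756 - 1*60 = -2756 - 60 = -2816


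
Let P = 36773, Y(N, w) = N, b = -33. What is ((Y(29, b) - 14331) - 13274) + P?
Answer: 9197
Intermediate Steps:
((Y(29, b) - 14331) - 13274) + P = ((29 - 14331) - 13274) + 36773 = (-14302 - 13274) + 36773 = -27576 + 36773 = 9197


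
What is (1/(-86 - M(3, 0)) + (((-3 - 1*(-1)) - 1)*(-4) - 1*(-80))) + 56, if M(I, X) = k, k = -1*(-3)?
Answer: 13171/89 ≈ 147.99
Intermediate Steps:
k = 3
M(I, X) = 3
(1/(-86 - M(3, 0)) + (((-3 - 1*(-1)) - 1)*(-4) - 1*(-80))) + 56 = (1/(-86 - 1*3) + (((-3 - 1*(-1)) - 1)*(-4) - 1*(-80))) + 56 = (1/(-86 - 3) + (((-3 + 1) - 1)*(-4) + 80)) + 56 = (1/(-89) + ((-2 - 1)*(-4) + 80)) + 56 = (-1/89 + (-3*(-4) + 80)) + 56 = (-1/89 + (12 + 80)) + 56 = (-1/89 + 92) + 56 = 8187/89 + 56 = 13171/89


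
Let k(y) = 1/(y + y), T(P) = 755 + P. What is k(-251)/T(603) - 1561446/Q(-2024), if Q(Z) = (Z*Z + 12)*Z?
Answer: 132021403403/706555525007024 ≈ 0.00018685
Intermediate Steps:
k(y) = 1/(2*y)
Q(Z) = Z*(12 + Z**2) (Q(Z) = (Z**2 + 12)*Z = (12 + Z**2)*Z = Z*(12 + Z**2))
k(-251)/T(603) - 1561446/Q(-2024) = ((1/2)/(-251))/(755 + 603) - 1561446*(-1/(2024*(12 + (-2024)**2))) = ((1/2)*(-1/251))/1358 - 1561446*(-1/(2024*(12 + 4096576))) = -1/502*1/1358 - 1561446/((-2024*4096588)) = -1/681716 - 1561446/(-8291494112) = -1/681716 - 1561446*(-1/8291494112) = -1/681716 + 780723/4145747056 = 132021403403/706555525007024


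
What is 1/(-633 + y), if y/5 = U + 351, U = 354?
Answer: 1/2892 ≈ 0.00034578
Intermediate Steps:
y = 3525 (y = 5*(354 + 351) = 5*705 = 3525)
1/(-633 + y) = 1/(-633 + 3525) = 1/2892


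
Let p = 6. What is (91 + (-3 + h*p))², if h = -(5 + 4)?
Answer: 1156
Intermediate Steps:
h = -9 (h = -1*9 = -9)
(91 + (-3 + h*p))² = (91 + (-3 - 9*6))² = (91 + (-3 - 54))² = (91 - 57)² = 34² = 1156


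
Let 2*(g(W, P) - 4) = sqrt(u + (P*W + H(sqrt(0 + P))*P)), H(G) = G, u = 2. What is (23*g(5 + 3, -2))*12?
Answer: 1104 + 138*sqrt(-14 - 2*I*sqrt(2)) ≈ 1155.9 - 518.95*I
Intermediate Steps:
g(W, P) = 4 + sqrt(2 + P**(3/2) + P*W)/2 (g(W, P) = 4 + sqrt(2 + (P*W + sqrt(0 + P)*P))/2 = 4 + sqrt(2 + (P*W + sqrt(P)*P))/2 = 4 + sqrt(2 + (P*W + P**(3/2)))/2 = 4 + sqrt(2 + (P**(3/2) + P*W))/2 = 4 + sqrt(2 + P**(3/2) + P*W)/2)
(23*g(5 + 3, -2))*12 = (23*(4 + sqrt(2 + (-2)**(3/2) - 2*(5 + 3))/2))*12 = (23*(4 + sqrt(2 - 2*I*sqrt(2) - 2*8)/2))*12 = (23*(4 + sqrt(2 - 2*I*sqrt(2) - 16)/2))*12 = (23*(4 + sqrt(-14 - 2*I*sqrt(2))/2))*12 = (92 + 23*sqrt(-14 - 2*I*sqrt(2))/2)*12 = 1104 + 138*sqrt(-14 - 2*I*sqrt(2))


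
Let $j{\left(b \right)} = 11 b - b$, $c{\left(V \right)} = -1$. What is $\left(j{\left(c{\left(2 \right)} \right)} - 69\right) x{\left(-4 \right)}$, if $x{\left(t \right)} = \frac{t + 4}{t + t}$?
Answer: $0$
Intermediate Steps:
$j{\left(b \right)} = 10 b$
$x{\left(t \right)} = \frac{4 + t}{2 t}$
$\left(j{\left(c{\left(2 \right)} \right)} - 69\right) x{\left(-4 \right)} = \left(10 \left(-1\right) - 69\right) \frac{4 - 4}{2 \left(-4\right)} = \left(-10 - 69\right) \frac{1}{2} \left(- \frac{1}{4}\right) 0 = \left(-79\right) 0 = 0$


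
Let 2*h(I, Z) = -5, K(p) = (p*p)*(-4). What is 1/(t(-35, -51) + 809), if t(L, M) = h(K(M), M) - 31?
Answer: 2/1551 ≈ 0.0012895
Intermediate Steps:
K(p) = -4*p**2 (K(p) = p**2*(-4) = -4*p**2)
h(I, Z) = -5/2 (h(I, Z) = (1/2)*(-5) = -5/2)
t(L, M) = -67/2 (t(L, M) = -5/2 - 31 = -67/2)
1/(t(-35, -51) + 809) = 1/(-67/2 + 809) = 1/(1551/2) = 2/1551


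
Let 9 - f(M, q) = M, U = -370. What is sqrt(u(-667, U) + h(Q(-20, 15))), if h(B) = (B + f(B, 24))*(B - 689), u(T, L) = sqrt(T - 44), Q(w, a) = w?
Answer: sqrt(-6381 + 3*I*sqrt(79)) ≈ 0.1669 + 79.881*I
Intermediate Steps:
f(M, q) = 9 - M
u(T, L) = sqrt(-44 + T)
h(B) = -6201 + 9*B (h(B) = (B + (9 - B))*(B - 689) = 9*(-689 + B) = -6201 + 9*B)
sqrt(u(-667, U) + h(Q(-20, 15))) = sqrt(sqrt(-44 - 667) + (-6201 + 9*(-20))) = sqrt(sqrt(-711) + (-6201 - 180)) = sqrt(3*I*sqrt(79) - 6381) = sqrt(-6381 + 3*I*sqrt(79))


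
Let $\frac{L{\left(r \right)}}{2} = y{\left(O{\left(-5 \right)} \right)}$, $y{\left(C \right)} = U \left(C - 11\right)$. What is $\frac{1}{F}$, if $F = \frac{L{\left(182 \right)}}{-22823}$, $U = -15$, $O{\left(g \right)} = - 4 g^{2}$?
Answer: $- \frac{22823}{3330} \approx -6.8538$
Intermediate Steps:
$y{\left(C \right)} = 165 - 15 C$ ($y{\left(C \right)} = - 15 \left(C - 11\right) = - 15 \left(-11 + C\right) = 165 - 15 C$)
$L{\left(r \right)} = 3330$ ($L{\left(r \right)} = 2 \left(165 - 15 \left(- 4 \left(-5\right)^{2}\right)\right) = 2 \left(165 - 15 \left(\left(-4\right) 25\right)\right) = 2 \left(165 - -1500\right) = 2 \left(165 + 1500\right) = 2 \cdot 1665 = 3330$)
$F = - \frac{3330}{22823}$ ($F = \frac{3330}{-22823} = 3330 \left(- \frac{1}{22823}\right) = - \frac{3330}{22823} \approx -0.14591$)
$\frac{1}{F} = \frac{1}{- \frac{3330}{22823}} = - \frac{22823}{3330}$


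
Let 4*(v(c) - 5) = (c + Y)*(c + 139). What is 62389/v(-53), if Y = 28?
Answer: -124778/1065 ≈ -117.16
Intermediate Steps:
v(c) = 5 + (28 + c)*(139 + c)/4 (v(c) = 5 + ((c + 28)*(c + 139))/4 = 5 + ((28 + c)*(139 + c))/4 = 5 + (28 + c)*(139 + c)/4)
62389/v(-53) = 62389/(978 + (¼)*(-53)² + (167/4)*(-53)) = 62389/(978 + (¼)*2809 - 8851/4) = 62389/(978 + 2809/4 - 8851/4) = 62389/(-1065/2) = 62389*(-2/1065) = -124778/1065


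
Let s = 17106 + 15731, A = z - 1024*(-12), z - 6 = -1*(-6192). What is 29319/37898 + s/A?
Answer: 446611915/175145607 ≈ 2.5499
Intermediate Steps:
z = 6198 (z = 6 - 1*(-6192) = 6 + 6192 = 6198)
A = 18486 (A = 6198 - 1024*(-12) = 6198 + 12288 = 18486)
s = 32837
29319/37898 + s/A = 29319/37898 + 32837/18486 = 446611915/175145607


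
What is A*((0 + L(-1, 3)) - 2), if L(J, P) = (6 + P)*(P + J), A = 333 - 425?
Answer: -1472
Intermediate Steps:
A = -92
L(J, P) = (6 + P)*(J + P)
A*((0 + L(-1, 3)) - 2) = -92*((0 + (3² + 6*(-1) + 6*3 - 1*3)) - 2) = -92*((0 + (9 - 6 + 18 - 3)) - 2) = -92*((0 + 18) - 2) = -92*(18 - 2) = -92*16 = -1472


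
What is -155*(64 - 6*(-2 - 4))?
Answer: -15500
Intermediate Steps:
-155*(64 - 6*(-2 - 4)) = -155*(64 - 6*(-6)) = -155*(64 + 36) = -155*100 = -15500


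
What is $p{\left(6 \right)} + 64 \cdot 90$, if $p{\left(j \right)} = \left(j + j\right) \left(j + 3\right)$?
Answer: $5868$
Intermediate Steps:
$p{\left(j \right)} = 2 j \left(3 + j\right)$
$p{\left(6 \right)} + 64 \cdot 90 = 2 \cdot 6 \left(3 + 6\right) + 64 \cdot 90 = 2 \cdot 6 \cdot 9 + 5760 = 108 + 5760 = 5868$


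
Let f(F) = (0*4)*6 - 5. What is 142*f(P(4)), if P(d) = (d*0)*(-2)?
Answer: -710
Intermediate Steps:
P(d) = 0 (P(d) = 0*(-2) = 0)
f(F) = -5 (f(F) = 0*6 - 5 = 0 - 5 = -5)
142*f(P(4)) = 142*(-5) = -710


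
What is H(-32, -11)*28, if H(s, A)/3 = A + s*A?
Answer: 28644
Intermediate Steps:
H(s, A) = 3*A + 3*A*s (H(s, A) = 3*(A + s*A) = 3*(A + A*s) = 3*A + 3*A*s)
H(-32, -11)*28 = (3*(-11)*(1 - 32))*28 = (3*(-11)*(-31))*28 = 1023*28 = 28644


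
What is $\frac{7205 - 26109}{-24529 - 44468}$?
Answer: $\frac{18904}{68997} \approx 0.27398$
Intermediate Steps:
$\frac{7205 - 26109}{-24529 - 44468} = - \frac{18904}{-68997} = \left(-18904\right) \left(- \frac{1}{68997}\right) = \frac{18904}{68997}$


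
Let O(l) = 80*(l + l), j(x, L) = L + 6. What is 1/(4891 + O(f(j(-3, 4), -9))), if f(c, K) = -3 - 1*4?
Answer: 1/3771 ≈ 0.00026518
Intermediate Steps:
j(x, L) = 6 + L
f(c, K) = -7 (f(c, K) = -3 - 4 = -7)
O(l) = 160*l (O(l) = 80*(2*l) = 160*l)
1/(4891 + O(f(j(-3, 4), -9))) = 1/(4891 + 160*(-7)) = 1/(4891 - 1120) = 1/3771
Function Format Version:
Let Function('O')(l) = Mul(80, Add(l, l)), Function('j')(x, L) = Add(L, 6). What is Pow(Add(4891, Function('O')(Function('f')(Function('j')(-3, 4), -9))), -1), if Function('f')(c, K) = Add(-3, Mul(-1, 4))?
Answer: Rational(1, 3771) ≈ 0.00026518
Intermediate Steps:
Function('j')(x, L) = Add(6, L)
Function('f')(c, K) = -7 (Function('f')(c, K) = Add(-3, -4) = -7)
Function('O')(l) = Mul(160, l) (Function('O')(l) = Mul(80, Mul(2, l)) = Mul(160, l))
Pow(Add(4891, Function('O')(Function('f')(Function('j')(-3, 4), -9))), -1) = Pow(Add(4891, Mul(160, -7)), -1) = Pow(Add(4891, -1120), -1) = Pow(3771, -1) = Rational(1, 3771)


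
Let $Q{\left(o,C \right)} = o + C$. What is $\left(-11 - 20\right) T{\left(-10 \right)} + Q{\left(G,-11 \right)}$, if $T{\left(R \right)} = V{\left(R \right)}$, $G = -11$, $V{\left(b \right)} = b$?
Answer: $288$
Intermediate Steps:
$T{\left(R \right)} = R$
$Q{\left(o,C \right)} = C + o$
$\left(-11 - 20\right) T{\left(-10 \right)} + Q{\left(G,-11 \right)} = \left(-11 - 20\right) \left(-10\right) - 22 = \left(-31\right) \left(-10\right) - 22 = 310 - 22 = 288$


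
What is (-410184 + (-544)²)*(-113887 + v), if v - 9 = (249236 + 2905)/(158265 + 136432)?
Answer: 3834077516750600/294697 ≈ 1.3010e+10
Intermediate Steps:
v = 2904414/294697 (v = 9 + (249236 + 2905)/(158265 + 136432) = 9 + 252141/294697 = 2904414/294697 ≈ 9.8556)
(-410184 + (-544)²)*(-113887 + v) = (-410184 + (-544)²)*(-113887 + 2904414/294697) = (-410184 + 295936)*(-33559252825/294697) = -114248*(-33559252825/294697) = 3834077516750600/294697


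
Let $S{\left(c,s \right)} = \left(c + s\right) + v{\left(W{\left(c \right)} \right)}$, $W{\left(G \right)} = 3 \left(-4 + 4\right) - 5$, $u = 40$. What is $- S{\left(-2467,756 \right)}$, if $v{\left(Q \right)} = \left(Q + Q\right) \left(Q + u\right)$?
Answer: $2061$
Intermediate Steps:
$W{\left(G \right)} = -5$ ($W{\left(G \right)} = 3 \cdot 0 - 5 = 0 - 5 = -5$)
$v{\left(Q \right)} = 2 Q \left(40 + Q\right)$ ($v{\left(Q \right)} = \left(Q + Q\right) \left(Q + 40\right) = 2 Q \left(40 + Q\right)$)
$S{\left(c,s \right)} = -350 + c + s$ ($S{\left(c,s \right)} = \left(c + s\right) + 2 \left(-5\right) \left(40 - 5\right) = \left(c + s\right) + 2 \left(-5\right) 35 = \left(c + s\right) - 350 = -350 + c + s$)
$- S{\left(-2467,756 \right)} = - (-350 - 2467 + 756) = \left(-1\right) \left(-2061\right) = 2061$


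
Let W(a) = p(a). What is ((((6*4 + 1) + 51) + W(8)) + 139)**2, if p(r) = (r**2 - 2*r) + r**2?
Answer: 106929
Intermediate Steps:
p(r) = -2*r + 2*r**2
W(a) = 2*a*(-1 + a)
((((6*4 + 1) + 51) + W(8)) + 139)**2 = ((((6*4 + 1) + 51) + 2*8*(-1 + 8)) + 139)**2 = ((((24 + 1) + 51) + 2*8*7) + 139)**2 = (((25 + 51) + 112) + 139)**2 = ((76 + 112) + 139)**2 = (188 + 139)**2 = 327**2 = 106929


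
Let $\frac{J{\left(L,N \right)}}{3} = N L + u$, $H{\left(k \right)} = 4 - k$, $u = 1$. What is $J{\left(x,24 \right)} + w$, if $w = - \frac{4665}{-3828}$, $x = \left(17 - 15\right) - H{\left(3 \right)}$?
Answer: $\frac{97255}{1276} \approx 76.219$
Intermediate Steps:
$x = 1$ ($x = \left(17 - 15\right) - \left(4 - 3\right) = 2 - \left(4 - 3\right) = 2 - 1 = 1$)
$J{\left(L,N \right)} = 3 + 3 L N$ ($J{\left(L,N \right)} = 3 \left(N L + 1\right) = 3 \left(L N + 1\right) = 3 \left(1 + L N\right) = 3 + 3 L N$)
$w = \frac{1555}{1276}$ ($w = \left(-4665\right) \left(- \frac{1}{3828}\right) = \frac{1555}{1276} \approx 1.2187$)
$J{\left(x,24 \right)} + w = \left(3 + 3 \cdot 1 \cdot 24\right) + \frac{1555}{1276} = \left(3 + 72\right) + \frac{1555}{1276} = 75 + \frac{1555}{1276} = \frac{97255}{1276}$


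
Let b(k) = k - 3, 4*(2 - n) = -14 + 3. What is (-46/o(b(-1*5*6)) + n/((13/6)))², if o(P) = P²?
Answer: 3706009129/801682596 ≈ 4.6228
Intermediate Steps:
n = 19/4 (n = 2 - (-14 + 3)/4 = 2 - ¼*(-11) = 2 + 11/4 = 19/4 ≈ 4.7500)
b(k) = -3 + k
(-46/o(b(-1*5*6)) + n/((13/6)))² = (-46/(-3 - 1*5*6)² + 19/(4*((13/6))))² = (-46/(-3 - 5*6)² + 19/(4*((13*(⅙)))))² = (-46/(-3 - 30)² + 19/(4*(13/6)))² = (-46/((-33)²) + (19/4)*(6/13))² = (-46/1089 + 57/26)² = (60877/28314)² = 3706009129/801682596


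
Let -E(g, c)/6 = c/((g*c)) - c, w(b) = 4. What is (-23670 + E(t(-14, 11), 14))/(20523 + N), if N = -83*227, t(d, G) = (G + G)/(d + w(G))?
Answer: -129708/9251 ≈ -14.021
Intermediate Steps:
t(d, G) = 2*G/(4 + d) (t(d, G) = (G + G)/(d + 4) = (2*G)/(4 + d) = 2*G/(4 + d))
N = -18841
E(g, c) = -6/g + 6*c (E(g, c) = -6*(c/((g*c)) - c) = -6*(c/((c*g)) - c) = -6*(c*(1/(c*g)) - c) = -6*(1/g - c) = -6/g + 6*c)
(-23670 + E(t(-14, 11), 14))/(20523 + N) = (-23670 + (-6/(2*11/(4 - 14)) + 6*14))/(20523 - 18841) = (-23670 + (-6/(2*11/(-10)) + 84))/1682 = (-23670 + (-6/(2*11*(-1/10)) + 84))*(1/1682) = (-23670 + (-6/(-11/5) + 84))*(1/1682) = (-23670 + (-6*(-5/11) + 84))*(1/1682) = (-23670 + (30/11 + 84))*(1/1682) = (-23670 + 954/11)*(1/1682) = -259416/11*1/1682 = -129708/9251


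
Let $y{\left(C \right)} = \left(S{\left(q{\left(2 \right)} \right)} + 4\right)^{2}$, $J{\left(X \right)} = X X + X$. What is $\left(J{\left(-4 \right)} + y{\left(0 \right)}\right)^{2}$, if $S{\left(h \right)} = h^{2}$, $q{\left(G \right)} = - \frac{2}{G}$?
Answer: $1369$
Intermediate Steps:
$J{\left(X \right)} = X + X^{2}$ ($J{\left(X \right)} = X^{2} + X = X + X^{2}$)
$y{\left(C \right)} = 25$ ($y{\left(C \right)} = \left(\left(- \frac{2}{2}\right)^{2} + 4\right)^{2} = \left(\left(\left(-2\right) \frac{1}{2}\right)^{2} + 4\right)^{2} = \left(\left(-1\right)^{2} + 4\right)^{2} = \left(1 + 4\right)^{2} = 5^{2} = 25$)
$\left(J{\left(-4 \right)} + y{\left(0 \right)}\right)^{2} = \left(- 4 \left(1 - 4\right) + 25\right)^{2} = \left(\left(-4\right) \left(-3\right) + 25\right)^{2} = \left(12 + 25\right)^{2} = 37^{2} = 1369$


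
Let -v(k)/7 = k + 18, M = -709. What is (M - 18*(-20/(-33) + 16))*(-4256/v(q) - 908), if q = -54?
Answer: 92288188/99 ≈ 9.3220e+5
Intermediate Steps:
v(k) = -126 - 7*k (v(k) = -7*(k + 18) = -7*(18 + k) = -126 - 7*k)
(M - 18*(-20/(-33) + 16))*(-4256/v(q) - 908) = (-709 - 18*(-20/(-33) + 16))*(-4256/(-126 - 7*(-54)) - 908) = (-709 - 18*(-20*(-1/33) + 16))*(-4256/(-126 + 378) - 908) = (-709 - 18*(20/33 + 16))*(-4256/252 - 908) = (-709 - 18*548/33)*(-4256*1/252 - 908) = (-709 - 3288/11)*(-152/9 - 908) = -11087/11*(-8324/9) = 92288188/99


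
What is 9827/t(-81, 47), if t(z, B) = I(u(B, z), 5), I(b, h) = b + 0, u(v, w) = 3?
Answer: 9827/3 ≈ 3275.7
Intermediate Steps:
I(b, h) = b
t(z, B) = 3
9827/t(-81, 47) = 9827/3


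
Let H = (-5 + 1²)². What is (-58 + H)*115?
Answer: -4830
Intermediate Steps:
H = 16 (H = (-5 + 1)² = (-4)² = 16)
(-58 + H)*115 = (-58 + 16)*115 = -42*115 = -4830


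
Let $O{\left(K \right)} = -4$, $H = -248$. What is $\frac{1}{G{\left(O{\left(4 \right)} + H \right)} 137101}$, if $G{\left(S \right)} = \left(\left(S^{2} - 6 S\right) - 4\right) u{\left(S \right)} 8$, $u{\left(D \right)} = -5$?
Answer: $- \frac{1}{356528408480} \approx -2.8048 \cdot 10^{-12}$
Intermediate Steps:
$G{\left(S \right)} = 160 - 40 S^{2} + 240 S$ ($G{\left(S \right)} = \left(\left(S^{2} - 6 S\right) - 4\right) \left(-5\right) 8 = \left(-4 + S^{2} - 6 S\right) \left(-5\right) 8 = \left(20 - 5 S^{2} + 30 S\right) 8 = 160 - 40 S^{2} + 240 S$)
$\frac{1}{G{\left(O{\left(4 \right)} + H \right)} 137101} = \frac{1}{\left(160 - 40 \left(-4 - 248\right)^{2} + 240 \left(-4 - 248\right)\right) 137101} = \frac{1}{160 - 40 \left(-252\right)^{2} + 240 \left(-252\right)} \frac{1}{137101} = \frac{1}{160 - 2540160 - 60480} \cdot \frac{1}{137101} = \frac{1}{-2600480} \cdot \frac{1}{137101} = \left(- \frac{1}{2600480}\right) \frac{1}{137101} = - \frac{1}{356528408480}$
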